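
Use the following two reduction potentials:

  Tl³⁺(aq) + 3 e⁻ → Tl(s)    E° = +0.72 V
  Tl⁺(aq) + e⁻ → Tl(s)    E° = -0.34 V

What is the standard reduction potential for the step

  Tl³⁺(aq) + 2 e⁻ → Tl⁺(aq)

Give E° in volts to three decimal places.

+1.250 V

Sequential free energies add, so n₃E°₃ = n₁E°₁ + n₂E°₂.
With n₃ = 3, and the known step contributing 1×(-0.34) V, the unknown satisfies 2·E° = 3×(+0.72) − 1×(-0.34) = +2.500.
E° = +2.500 / 2 = +1.250 V.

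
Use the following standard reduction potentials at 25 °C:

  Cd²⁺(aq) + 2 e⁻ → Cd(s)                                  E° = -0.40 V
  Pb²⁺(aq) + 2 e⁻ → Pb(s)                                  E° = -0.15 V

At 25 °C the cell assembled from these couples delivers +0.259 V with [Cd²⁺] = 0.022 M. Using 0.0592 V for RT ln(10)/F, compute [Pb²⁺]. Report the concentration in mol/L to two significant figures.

0.044 M

Pb²⁺/Pb is the cathode, Cd²⁺/Cd the anode: E°cell = +0.25 V, n = 2.
Overall reaction: Pb²⁺(aq) + Cd(s) → Pb(s) + Cd²⁺(aq); Q = [Cd²⁺]^1/[Pb²⁺]^1.
From E = E° − (0.0592/n) log Q: log Q = (E° − E)·n/0.0592 = (+0.25 − (+0.259))·2/0.0592 = -0.3041.
So 1·log[Pb²⁺] = 1·log(0.022) − log Q = -1.6576 − (-0.3041) = -1.3535; [Pb²⁺] = 10^(-1.3535) ≈ 0.044 M.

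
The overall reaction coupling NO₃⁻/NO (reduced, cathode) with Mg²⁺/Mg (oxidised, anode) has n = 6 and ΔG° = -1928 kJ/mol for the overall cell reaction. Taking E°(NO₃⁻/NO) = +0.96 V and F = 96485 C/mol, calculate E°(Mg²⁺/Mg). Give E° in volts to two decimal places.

-2.37 V

E°cell = −ΔG°/(nF) = −(-1928×10³)/((6)(96485)) = +3.330 V.
Since NO₃⁻/NO is the cathode and Mg²⁺/Mg the anode, E°cell = E°(NO₃⁻/NO) − E°(Mg²⁺/Mg).
So E°(Mg²⁺/Mg) = E°(NO₃⁻/NO) − E°cell = (+0.96) − (+3.330) = -2.37 V.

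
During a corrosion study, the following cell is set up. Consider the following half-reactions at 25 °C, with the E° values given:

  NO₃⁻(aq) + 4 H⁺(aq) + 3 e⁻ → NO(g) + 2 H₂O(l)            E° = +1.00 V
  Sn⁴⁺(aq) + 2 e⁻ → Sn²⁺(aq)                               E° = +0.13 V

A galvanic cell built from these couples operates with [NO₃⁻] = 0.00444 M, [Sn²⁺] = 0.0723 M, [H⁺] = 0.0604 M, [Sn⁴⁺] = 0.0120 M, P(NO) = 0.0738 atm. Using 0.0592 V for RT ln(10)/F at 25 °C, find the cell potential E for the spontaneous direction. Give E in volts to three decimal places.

NO₃⁻/NO is the cathode (higher E°), Sn⁴⁺/Sn²⁺ the anode: E°cell = +1.00 − (+0.13) = +0.87 V, n = 6.
Overall: 2 NO₃⁻(aq) + 8 H⁺(aq) + 3 Sn²⁺(aq) → 2 NO(g) + 4 H₂O(l) + 3 Sn⁴⁺(aq)
Q = P(NO)^2·[Sn⁴⁺]^3 / ([NO₃⁻]^2·[H⁺]^8·[Sn²⁺]^3); log Q = 9.853.
E = E° − (0.0592/n) log Q = +0.87 − (0.0592/6)(9.853) = +0.773 V.

+0.773 V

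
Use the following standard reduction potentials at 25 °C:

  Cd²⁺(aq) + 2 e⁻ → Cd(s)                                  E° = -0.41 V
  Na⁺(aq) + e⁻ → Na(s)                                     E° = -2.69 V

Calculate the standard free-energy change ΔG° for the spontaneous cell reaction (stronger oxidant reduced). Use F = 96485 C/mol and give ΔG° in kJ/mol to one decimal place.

-440.0 kJ/mol

Cd²⁺/Cd (E° = -0.41 V) is the cathode; Na⁺/Na (E° = -2.69 V) is the anode, so E°cell = +2.28 V.
Balancing electrons gives n = 2 (lcm of 2 and 1).
ΔG° = −nFE° = −(2)(96485)(+2.28) = -439,972 J = -440.0 kJ/mol.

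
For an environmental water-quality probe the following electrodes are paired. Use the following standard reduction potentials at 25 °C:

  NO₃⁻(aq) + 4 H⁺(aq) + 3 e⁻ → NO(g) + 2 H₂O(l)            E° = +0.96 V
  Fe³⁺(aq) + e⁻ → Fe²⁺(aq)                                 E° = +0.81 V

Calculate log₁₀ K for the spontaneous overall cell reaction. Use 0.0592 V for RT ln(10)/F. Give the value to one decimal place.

Cathode: NO₃⁻/NO; anode: Fe³⁺/Fe²⁺. E°cell = +0.15 V, n = 3.
log K = nE°cell / 0.0592 = (3)(+0.15) / 0.0592 = 7.6.

7.6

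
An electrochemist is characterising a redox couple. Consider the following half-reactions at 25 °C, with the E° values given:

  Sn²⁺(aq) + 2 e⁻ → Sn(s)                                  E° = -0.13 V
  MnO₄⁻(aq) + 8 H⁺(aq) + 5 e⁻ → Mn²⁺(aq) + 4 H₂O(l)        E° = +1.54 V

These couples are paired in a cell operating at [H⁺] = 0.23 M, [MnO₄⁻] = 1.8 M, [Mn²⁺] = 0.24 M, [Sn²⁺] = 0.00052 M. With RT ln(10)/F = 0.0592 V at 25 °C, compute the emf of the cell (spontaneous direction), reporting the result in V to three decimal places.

+1.717 V

MnO₄⁻/Mn²⁺ is the cathode (higher E°), Sn²⁺/Sn the anode: E°cell = +1.54 − (-0.13) = +1.67 V, n = 10.
Overall: 2 MnO₄⁻(aq) + 16 H⁺(aq) + 5 Sn(s) → 2 Mn²⁺(aq) + 8 H₂O(l) + 5 Sn²⁺(aq)
Q = [Mn²⁺]^2·[Sn²⁺]^5 / ([MnO₄⁻]^2·[H⁺]^16); log Q = -7.958.
E = E° − (0.0592/n) log Q = +1.67 − (0.0592/10)(-7.958) = +1.717 V.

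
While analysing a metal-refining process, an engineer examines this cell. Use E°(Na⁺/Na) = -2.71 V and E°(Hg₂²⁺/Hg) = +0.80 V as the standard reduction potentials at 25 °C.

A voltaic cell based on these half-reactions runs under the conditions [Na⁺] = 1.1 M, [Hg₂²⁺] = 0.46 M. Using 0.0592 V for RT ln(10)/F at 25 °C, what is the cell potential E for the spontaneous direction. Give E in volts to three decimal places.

Hg₂²⁺/Hg is the cathode (higher E°), Na⁺/Na the anode: E°cell = +0.80 − (-2.71) = +3.51 V, n = 2.
Overall: Hg₂²⁺(aq) + 2 Na(s) → 2 Hg(l) + 2 Na⁺(aq)
Q = [Na⁺]^2 / ([Hg₂²⁺]); log Q = 0.420.
E = E° − (0.0592/n) log Q = +3.51 − (0.0592/2)(0.420) = +3.498 V.

+3.498 V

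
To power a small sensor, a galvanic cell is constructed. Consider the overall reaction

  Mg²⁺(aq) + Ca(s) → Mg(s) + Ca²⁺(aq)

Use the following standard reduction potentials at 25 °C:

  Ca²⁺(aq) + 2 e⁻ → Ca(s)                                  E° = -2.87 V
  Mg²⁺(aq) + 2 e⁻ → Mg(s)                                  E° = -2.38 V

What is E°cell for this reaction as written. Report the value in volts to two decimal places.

+0.49 V

The Mg²⁺/Mg couple has the higher reduction potential, so it is the cathode; Ca²⁺/Ca is oxidised at the anode.
E°cell = E°(cathode) − E°(anode) = (-2.38) − (-2.87) = +0.49 V.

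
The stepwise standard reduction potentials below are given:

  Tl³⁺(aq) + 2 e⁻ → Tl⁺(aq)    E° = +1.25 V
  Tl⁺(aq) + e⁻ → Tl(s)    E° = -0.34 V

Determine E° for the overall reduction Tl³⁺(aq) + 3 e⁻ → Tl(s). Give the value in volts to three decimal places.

Standard free energies of sequential steps add: ΔG°₃ = ΔG°₁ + ΔG°₂, so n₃E°₃ = n₁E°₁ + n₂E°₂.
E°₃ = (2×+1.25 + 1×-0.34) / 3 = (+2.160) / 3 = +0.720 V.

+0.720 V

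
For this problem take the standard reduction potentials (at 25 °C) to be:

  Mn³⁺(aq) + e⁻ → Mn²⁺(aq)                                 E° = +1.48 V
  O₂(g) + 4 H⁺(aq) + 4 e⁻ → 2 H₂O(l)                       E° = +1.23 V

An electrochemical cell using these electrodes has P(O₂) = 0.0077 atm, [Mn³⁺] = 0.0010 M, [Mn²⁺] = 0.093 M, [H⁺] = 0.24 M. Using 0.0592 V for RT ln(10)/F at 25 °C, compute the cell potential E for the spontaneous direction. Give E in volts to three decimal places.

Mn³⁺/Mn²⁺ is the cathode (higher E°), O₂/H₂O the anode: E°cell = +1.48 − (+1.23) = +0.25 V, n = 4.
Overall: 4 Mn³⁺(aq) + 2 H₂O(l) → 4 Mn²⁺(aq) + O₂(g) + 4 H⁺(aq)
Q = [Mn²⁺]^4·P(O₂)·[H⁺]^4 / ([Mn³⁺]^4); log Q = 3.281.
E = E° − (0.0592/n) log Q = +0.25 − (0.0592/4)(3.281) = +0.201 V.

+0.201 V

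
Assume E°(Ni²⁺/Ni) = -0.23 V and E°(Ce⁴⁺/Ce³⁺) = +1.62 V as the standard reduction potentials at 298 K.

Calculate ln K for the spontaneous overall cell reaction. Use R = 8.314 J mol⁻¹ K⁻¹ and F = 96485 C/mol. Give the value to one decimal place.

Cathode: Ce⁴⁺/Ce³⁺; anode: Ni²⁺/Ni. E°cell = (+1.62) − (-0.23) = +1.85 V, with n = 2.
ΔG° = −nFE° = −RT ln K, so ln K = nFE°/(RT) = (2)(96485)(+1.85) / ((8.314)(298)) = 144.090.

144.1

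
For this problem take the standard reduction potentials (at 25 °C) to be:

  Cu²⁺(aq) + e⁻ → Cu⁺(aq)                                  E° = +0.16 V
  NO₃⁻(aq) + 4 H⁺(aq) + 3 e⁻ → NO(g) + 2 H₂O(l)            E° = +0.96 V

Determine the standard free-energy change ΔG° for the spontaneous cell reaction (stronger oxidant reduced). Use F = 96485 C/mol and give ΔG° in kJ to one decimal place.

-231.6 kJ

NO₃⁻/NO (E° = +0.96 V) is the cathode; Cu²⁺/Cu⁺ (E° = +0.16 V) is the anode, so E°cell = +0.80 V.
Balancing electrons gives n = 3 (lcm of 3 and 1).
ΔG° = −nFE° = −(3)(96485)(+0.80) = -231,564 J = -231.6 kJ.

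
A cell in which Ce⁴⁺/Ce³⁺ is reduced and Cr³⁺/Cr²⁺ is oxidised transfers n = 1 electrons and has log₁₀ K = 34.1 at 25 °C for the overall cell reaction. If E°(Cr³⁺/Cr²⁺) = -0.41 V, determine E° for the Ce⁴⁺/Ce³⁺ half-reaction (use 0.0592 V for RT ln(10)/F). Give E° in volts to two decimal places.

E°cell = (0.0592/n)·log K = (0.0592/1)(34.1) = +2.019 V.
Since Ce⁴⁺/Ce³⁺ is the cathode and Cr³⁺/Cr²⁺ the anode, E°cell = E°(Ce⁴⁺/Ce³⁺) − E°(Cr³⁺/Cr²⁺).
So E°(Ce⁴⁺/Ce³⁺) = E°cell + E°(Cr³⁺/Cr²⁺) = +2.019 + (-0.41) = +1.61 V.

+1.61 V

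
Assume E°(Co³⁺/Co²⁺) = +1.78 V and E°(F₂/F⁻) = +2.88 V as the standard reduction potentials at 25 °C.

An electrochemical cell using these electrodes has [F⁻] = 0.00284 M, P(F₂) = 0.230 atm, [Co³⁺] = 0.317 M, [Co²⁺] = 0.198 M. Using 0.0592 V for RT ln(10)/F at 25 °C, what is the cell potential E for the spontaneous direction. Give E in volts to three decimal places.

F₂/F⁻ is the cathode (higher E°), Co³⁺/Co²⁺ the anode: E°cell = +2.88 − (+1.78) = +1.10 V, n = 2.
Overall: F₂(g) + 2 Co²⁺(aq) → 2 F⁻(aq) + 2 Co³⁺(aq)
Q = [F⁻]^2·[Co³⁺]^2 / (P(F₂)·[Co²⁺]^2); log Q = -4.046.
E = E° − (0.0592/n) log Q = +1.10 − (0.0592/2)(-4.046) = +1.220 V.

+1.220 V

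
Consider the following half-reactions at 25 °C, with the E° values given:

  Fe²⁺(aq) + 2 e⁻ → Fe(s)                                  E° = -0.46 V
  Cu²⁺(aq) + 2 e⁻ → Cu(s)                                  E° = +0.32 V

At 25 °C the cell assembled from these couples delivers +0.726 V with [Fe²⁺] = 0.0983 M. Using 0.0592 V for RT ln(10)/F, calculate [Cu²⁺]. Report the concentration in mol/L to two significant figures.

Cu²⁺/Cu is the cathode, Fe²⁺/Fe the anode: E°cell = +0.78 V, n = 2.
Overall reaction: Cu²⁺(aq) + Fe(s) → Cu(s) + Fe²⁺(aq); Q = [Fe²⁺]^1/[Cu²⁺]^1.
From E = E° − (0.0592/n) log Q: log Q = (E° − E)·n/0.0592 = (+0.78 − (+0.726))·2/0.0592 = 1.8243.
So 1·log[Cu²⁺] = 1·log(0.0983) − log Q = -1.0074 − (1.8243) = -2.8317; [Cu²⁺] = 10^(-2.8317) ≈ 0.0015 M.

0.0015 M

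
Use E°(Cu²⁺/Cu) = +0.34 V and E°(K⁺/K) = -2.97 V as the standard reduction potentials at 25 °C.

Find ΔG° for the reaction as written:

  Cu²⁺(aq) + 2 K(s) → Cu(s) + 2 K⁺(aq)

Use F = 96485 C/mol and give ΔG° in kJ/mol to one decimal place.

-638.7 kJ/mol

As written, Cu²⁺/Cu is reduced (cathode) and K⁺/K is oxidised (anode), so E°cell = (+0.34) − (-2.97) = +3.31 V.
Balancing electrons gives n = 2.
ΔG° = −nFE° = −(2)(96485)(+3.31) = -638,731 J = -638.7 kJ/mol.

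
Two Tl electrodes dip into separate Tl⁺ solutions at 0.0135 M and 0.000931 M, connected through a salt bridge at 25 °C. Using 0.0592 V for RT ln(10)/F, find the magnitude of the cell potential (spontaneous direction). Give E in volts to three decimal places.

For a concentration cell E°cell = 0. The 0.0135 M side is the cathode (reduction is favoured where [Tl⁺] is higher).
With n = 1, E = −(0.0592/1) log([Tl⁺]ₐₙ/[Tl⁺]꜀ₐₜ) = −(0.0592/1) log(0.000931/0.0135) = −(0.0592/1)(-1.161) = +0.069 V.

+0.069 V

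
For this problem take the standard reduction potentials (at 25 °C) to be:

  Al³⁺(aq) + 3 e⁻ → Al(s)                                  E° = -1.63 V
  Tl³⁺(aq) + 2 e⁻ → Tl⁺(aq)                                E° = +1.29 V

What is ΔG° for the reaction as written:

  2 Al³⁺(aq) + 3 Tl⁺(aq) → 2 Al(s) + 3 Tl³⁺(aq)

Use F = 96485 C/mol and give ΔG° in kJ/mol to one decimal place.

+1690.4 kJ/mol

As written, Al³⁺/Al is reduced (cathode) and Tl³⁺/Tl⁺ is oxidised (anode), so E°cell = (-1.63) − (+1.29) = -2.92 V.
Balancing electrons gives n = 6.
ΔG° = −nFE° = −(6)(96485)(-2.92) = 1,690,417 J = +1690.4 kJ/mol.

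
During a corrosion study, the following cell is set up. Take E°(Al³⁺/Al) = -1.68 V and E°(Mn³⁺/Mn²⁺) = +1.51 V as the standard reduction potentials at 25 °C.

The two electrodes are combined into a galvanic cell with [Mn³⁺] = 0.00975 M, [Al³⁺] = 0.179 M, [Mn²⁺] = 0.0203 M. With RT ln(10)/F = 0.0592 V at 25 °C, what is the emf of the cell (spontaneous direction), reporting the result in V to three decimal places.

Mn³⁺/Mn²⁺ is the cathode (higher E°), Al³⁺/Al the anode: E°cell = +1.51 − (-1.68) = +3.19 V, n = 3.
Overall: 3 Mn³⁺(aq) + Al(s) → 3 Mn²⁺(aq) + Al³⁺(aq)
Q = [Mn²⁺]^3·[Al³⁺] / ([Mn³⁺]^3); log Q = 0.208.
E = E° − (0.0592/n) log Q = +3.19 − (0.0592/3)(0.208) = +3.186 V.

+3.186 V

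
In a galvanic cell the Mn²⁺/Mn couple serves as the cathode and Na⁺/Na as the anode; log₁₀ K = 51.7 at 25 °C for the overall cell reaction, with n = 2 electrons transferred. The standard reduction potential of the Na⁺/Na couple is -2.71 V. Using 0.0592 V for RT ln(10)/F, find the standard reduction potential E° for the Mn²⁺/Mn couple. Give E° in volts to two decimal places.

-1.18 V

E°cell = (0.0592/n)·log K = (0.0592/2)(51.7) = +1.530 V.
Since Mn²⁺/Mn is the cathode and Na⁺/Na the anode, E°cell = E°(Mn²⁺/Mn) − E°(Na⁺/Na).
So E°(Mn²⁺/Mn) = E°cell + E°(Na⁺/Na) = +1.530 + (-2.71) = -1.18 V.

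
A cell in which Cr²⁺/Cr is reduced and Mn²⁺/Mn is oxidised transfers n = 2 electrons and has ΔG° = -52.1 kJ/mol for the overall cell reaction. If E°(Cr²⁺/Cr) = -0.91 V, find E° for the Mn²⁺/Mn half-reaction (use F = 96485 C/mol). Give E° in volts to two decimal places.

E°cell = −ΔG°/(nF) = −(-52.1×10³)/((2)(96485)) = +0.270 V.
Since Cr²⁺/Cr is the cathode and Mn²⁺/Mn the anode, E°cell = E°(Cr²⁺/Cr) − E°(Mn²⁺/Mn).
So E°(Mn²⁺/Mn) = E°(Cr²⁺/Cr) − E°cell = (-0.91) − (+0.270) = -1.18 V.

-1.18 V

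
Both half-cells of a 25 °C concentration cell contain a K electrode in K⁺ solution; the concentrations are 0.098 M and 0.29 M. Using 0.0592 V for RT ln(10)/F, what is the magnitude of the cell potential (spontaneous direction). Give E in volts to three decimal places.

+0.028 V

For a concentration cell E°cell = 0. The 0.29 M side is the cathode (reduction is favoured where [K⁺] is higher).
With n = 1, E = −(0.0592/1) log([K⁺]ₐₙ/[K⁺]꜀ₐₜ) = −(0.0592/1) log(0.098/0.29) = −(0.0592/1)(-0.471) = +0.028 V.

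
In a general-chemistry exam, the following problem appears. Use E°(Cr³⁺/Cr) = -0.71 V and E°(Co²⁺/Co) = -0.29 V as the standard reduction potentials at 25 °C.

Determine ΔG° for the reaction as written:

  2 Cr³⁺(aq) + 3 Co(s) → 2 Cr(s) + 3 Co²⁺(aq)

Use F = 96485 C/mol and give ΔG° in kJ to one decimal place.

As written, Cr³⁺/Cr is reduced (cathode) and Co²⁺/Co is oxidised (anode), so E°cell = (-0.71) − (-0.29) = -0.42 V.
Balancing electrons gives n = 6.
ΔG° = −nFE° = −(6)(96485)(-0.42) = 243,142 J = +243.1 kJ.

+243.1 kJ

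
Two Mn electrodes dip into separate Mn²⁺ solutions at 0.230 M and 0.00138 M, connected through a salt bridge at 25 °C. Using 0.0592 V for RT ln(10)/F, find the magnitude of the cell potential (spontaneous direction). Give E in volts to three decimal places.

For a concentration cell E°cell = 0. The 0.230 M side is the cathode (reduction is favoured where [Mn²⁺] is higher).
With n = 2, E = −(0.0592/2) log([Mn²⁺]ₐₙ/[Mn²⁺]꜀ₐₜ) = −(0.0592/2) log(0.00138/0.23) = −(0.0592/2)(-2.222) = +0.066 V.

+0.066 V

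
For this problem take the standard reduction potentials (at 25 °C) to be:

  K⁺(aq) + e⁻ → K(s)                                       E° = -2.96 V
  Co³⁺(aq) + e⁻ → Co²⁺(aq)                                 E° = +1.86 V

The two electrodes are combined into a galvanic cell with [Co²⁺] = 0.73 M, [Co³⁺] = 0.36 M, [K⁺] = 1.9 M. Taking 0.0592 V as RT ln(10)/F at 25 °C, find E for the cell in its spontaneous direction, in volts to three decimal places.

+4.785 V

Co³⁺/Co²⁺ is the cathode (higher E°), K⁺/K the anode: E°cell = +1.86 − (-2.96) = +4.82 V, n = 1.
Overall: Co³⁺(aq) + K(s) → Co²⁺(aq) + K⁺(aq)
Q = [Co²⁺]·[K⁺] / ([Co³⁺]); log Q = 0.586.
E = E° − (0.0592/n) log Q = +4.82 − (0.0592/1)(0.586) = +4.785 V.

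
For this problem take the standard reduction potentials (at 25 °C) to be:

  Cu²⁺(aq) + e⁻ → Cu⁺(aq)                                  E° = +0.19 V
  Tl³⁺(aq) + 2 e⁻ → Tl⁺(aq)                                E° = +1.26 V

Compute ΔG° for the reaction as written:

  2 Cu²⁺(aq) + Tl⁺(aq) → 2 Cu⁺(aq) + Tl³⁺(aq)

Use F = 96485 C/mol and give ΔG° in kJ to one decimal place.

+206.5 kJ

As written, Cu²⁺/Cu⁺ is reduced (cathode) and Tl³⁺/Tl⁺ is oxidised (anode), so E°cell = (+0.19) − (+1.26) = -1.07 V.
Balancing electrons gives n = 2.
ΔG° = −nFE° = −(2)(96485)(-1.07) = 206,478 J = +206.5 kJ.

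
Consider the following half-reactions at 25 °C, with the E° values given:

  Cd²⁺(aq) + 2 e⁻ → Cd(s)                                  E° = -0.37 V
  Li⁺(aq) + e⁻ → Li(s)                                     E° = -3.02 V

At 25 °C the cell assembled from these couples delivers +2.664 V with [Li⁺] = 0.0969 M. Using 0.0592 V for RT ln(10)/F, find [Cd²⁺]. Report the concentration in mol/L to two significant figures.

Cd²⁺/Cd is the cathode, Li⁺/Li the anode: E°cell = +2.65 V, n = 2.
Overall reaction: Cd²⁺(aq) + 2 Li(s) → Cd(s) + 2 Li⁺(aq); Q = [Li⁺]^2/[Cd²⁺]^1.
From E = E° − (0.0592/n) log Q: log Q = (E° − E)·n/0.0592 = (+2.65 − (+2.664))·2/0.0592 = -0.4730.
So 1·log[Cd²⁺] = 2·log(0.0969) − log Q = -2.0274 − (-0.4730) = -1.5544; [Cd²⁺] = 10^(-1.5544) ≈ 0.028 M.

0.028 M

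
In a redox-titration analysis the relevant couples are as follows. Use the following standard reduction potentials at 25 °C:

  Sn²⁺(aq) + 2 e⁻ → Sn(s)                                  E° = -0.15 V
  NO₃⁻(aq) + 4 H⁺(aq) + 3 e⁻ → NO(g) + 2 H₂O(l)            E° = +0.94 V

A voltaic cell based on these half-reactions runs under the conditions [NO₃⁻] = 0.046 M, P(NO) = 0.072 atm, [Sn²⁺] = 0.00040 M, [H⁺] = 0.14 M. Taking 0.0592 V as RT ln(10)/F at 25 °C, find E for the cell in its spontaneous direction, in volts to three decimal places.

NO₃⁻/NO is the cathode (higher E°), Sn²⁺/Sn the anode: E°cell = +0.94 − (-0.15) = +1.09 V, n = 6.
Overall: 2 NO₃⁻(aq) + 8 H⁺(aq) + 3 Sn(s) → 2 NO(g) + 4 H₂O(l) + 3 Sn²⁺(aq)
Q = P(NO)^2·[Sn²⁺]^3 / ([NO₃⁻]^2·[H⁺]^8); log Q = -2.974.
E = E° − (0.0592/n) log Q = +1.09 − (0.0592/6)(-2.974) = +1.119 V.

+1.119 V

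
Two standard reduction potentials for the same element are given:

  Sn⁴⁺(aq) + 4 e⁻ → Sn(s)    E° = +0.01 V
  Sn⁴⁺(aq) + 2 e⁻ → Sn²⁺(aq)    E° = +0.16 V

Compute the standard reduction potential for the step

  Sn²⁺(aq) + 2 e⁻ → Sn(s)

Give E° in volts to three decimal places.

Sequential free energies add, so n₃E°₃ = n₁E°₁ + n₂E°₂.
With n₃ = 4, and the known step contributing 2×(+0.16) V, the unknown satisfies 2·E° = 4×(+0.01) − 2×(+0.16) = -0.280.
E° = -0.280 / 2 = -0.140 V.

-0.140 V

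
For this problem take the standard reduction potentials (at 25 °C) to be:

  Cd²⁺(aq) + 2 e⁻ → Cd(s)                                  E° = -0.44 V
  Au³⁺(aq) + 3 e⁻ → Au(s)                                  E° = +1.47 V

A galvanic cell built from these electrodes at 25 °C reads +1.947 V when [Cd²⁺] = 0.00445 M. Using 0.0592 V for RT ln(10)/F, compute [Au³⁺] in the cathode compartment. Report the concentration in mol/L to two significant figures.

Au³⁺/Au is the cathode, Cd²⁺/Cd the anode: E°cell = +1.91 V, n = 6.
Overall reaction: 2 Au³⁺(aq) + 3 Cd(s) → 2 Au(s) + 3 Cd²⁺(aq); Q = [Cd²⁺]^3/[Au³⁺]^2.
From E = E° − (0.0592/n) log Q: log Q = (E° − E)·n/0.0592 = (+1.91 − (+1.947))·6/0.0592 = -3.7500.
So 2·log[Au³⁺] = 3·log(0.00445) − log Q = -7.0549 − (-3.7500) = -3.3049; log[Au³⁺] = -3.3049 / 2 = -1.6524; [Au³⁺] = 10^(-1.6524) ≈ 0.022 M.

0.022 M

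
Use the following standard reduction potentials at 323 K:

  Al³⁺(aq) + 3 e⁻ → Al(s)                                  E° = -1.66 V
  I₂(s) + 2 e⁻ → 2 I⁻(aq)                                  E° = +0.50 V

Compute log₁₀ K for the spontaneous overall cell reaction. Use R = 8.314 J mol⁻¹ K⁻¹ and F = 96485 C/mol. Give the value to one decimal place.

Cathode: I₂/I⁻; anode: Al³⁺/Al. E°cell = (+0.50) − (-1.66) = +2.16 V, with n = 6.
ΔG° = −nFE° = −RT ln K, so ln K = nFE°/(RT) = (6)(96485)(+2.16) / ((8.314)(323)) = 465.642.
log₁₀ K = 465.642 / ln 10 = 202.2.

202.2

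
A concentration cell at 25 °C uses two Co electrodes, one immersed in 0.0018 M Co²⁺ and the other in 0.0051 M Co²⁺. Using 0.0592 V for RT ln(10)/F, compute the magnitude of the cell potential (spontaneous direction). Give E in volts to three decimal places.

+0.013 V

For a concentration cell E°cell = 0. The 0.0051 M side is the cathode (reduction is favoured where [Co²⁺] is higher).
With n = 2, E = −(0.0592/2) log([Co²⁺]ₐₙ/[Co²⁺]꜀ₐₜ) = −(0.0592/2) log(0.0018/0.0051) = −(0.0592/2)(-0.452) = +0.013 V.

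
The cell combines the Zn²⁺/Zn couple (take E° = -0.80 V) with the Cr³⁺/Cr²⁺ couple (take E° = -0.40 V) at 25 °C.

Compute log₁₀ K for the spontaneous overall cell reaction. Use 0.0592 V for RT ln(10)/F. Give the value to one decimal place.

13.5

Cathode: Cr³⁺/Cr²⁺; anode: Zn²⁺/Zn. E°cell = +0.40 V, n = 2.
log K = nE°cell / 0.0592 = (2)(+0.40) / 0.0592 = 13.5.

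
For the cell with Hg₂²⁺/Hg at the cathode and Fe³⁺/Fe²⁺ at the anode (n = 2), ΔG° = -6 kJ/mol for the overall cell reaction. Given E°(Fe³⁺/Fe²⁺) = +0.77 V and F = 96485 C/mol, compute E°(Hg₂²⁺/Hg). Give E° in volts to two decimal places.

E°cell = −ΔG°/(nF) = −(-6×10³)/((2)(96485)) = +0.031 V.
Since Hg₂²⁺/Hg is the cathode and Fe³⁺/Fe²⁺ the anode, E°cell = E°(Hg₂²⁺/Hg) − E°(Fe³⁺/Fe²⁺).
So E°(Hg₂²⁺/Hg) = E°cell + E°(Fe³⁺/Fe²⁺) = +0.031 + (+0.77) = +0.80 V.

+0.80 V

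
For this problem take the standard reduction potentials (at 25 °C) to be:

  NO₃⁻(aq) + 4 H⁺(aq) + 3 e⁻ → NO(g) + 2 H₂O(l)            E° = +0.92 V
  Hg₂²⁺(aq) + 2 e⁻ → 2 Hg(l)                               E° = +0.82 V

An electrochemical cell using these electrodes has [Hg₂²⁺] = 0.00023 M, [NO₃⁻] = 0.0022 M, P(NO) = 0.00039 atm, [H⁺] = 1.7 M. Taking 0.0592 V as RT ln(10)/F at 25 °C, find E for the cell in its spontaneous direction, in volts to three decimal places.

+0.241 V

NO₃⁻/NO is the cathode (higher E°), Hg₂²⁺/Hg the anode: E°cell = +0.92 − (+0.82) = +0.10 V, n = 6.
Overall: 2 NO₃⁻(aq) + 8 H⁺(aq) + 6 Hg(l) → 2 NO(g) + 4 H₂O(l) + 3 Hg₂²⁺(aq)
Q = P(NO)^2·[Hg₂²⁺]^3 / ([NO₃⁻]^2·[H⁺]^8); log Q = -14.261.
E = E° − (0.0592/n) log Q = +0.10 − (0.0592/6)(-14.261) = +0.241 V.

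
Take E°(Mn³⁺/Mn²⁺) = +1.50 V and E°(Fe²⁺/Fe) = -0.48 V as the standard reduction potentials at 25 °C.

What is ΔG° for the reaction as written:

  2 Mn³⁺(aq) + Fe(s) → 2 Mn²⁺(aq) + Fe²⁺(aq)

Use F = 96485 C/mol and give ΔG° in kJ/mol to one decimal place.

-382.1 kJ/mol

As written, Mn³⁺/Mn²⁺ is reduced (cathode) and Fe²⁺/Fe is oxidised (anode), so E°cell = (+1.50) − (-0.48) = +1.98 V.
Balancing electrons gives n = 2.
ΔG° = −nFE° = −(2)(96485)(+1.98) = -382,081 J = -382.1 kJ/mol.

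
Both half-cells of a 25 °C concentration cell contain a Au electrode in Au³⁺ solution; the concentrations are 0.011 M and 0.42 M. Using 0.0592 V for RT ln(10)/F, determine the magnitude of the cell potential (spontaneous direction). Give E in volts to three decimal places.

+0.031 V

For a concentration cell E°cell = 0. The 0.42 M side is the cathode (reduction is favoured where [Au³⁺] is higher).
With n = 3, E = −(0.0592/3) log([Au³⁺]ₐₙ/[Au³⁺]꜀ₐₜ) = −(0.0592/3) log(0.011/0.42) = −(0.0592/3)(-1.582) = +0.031 V.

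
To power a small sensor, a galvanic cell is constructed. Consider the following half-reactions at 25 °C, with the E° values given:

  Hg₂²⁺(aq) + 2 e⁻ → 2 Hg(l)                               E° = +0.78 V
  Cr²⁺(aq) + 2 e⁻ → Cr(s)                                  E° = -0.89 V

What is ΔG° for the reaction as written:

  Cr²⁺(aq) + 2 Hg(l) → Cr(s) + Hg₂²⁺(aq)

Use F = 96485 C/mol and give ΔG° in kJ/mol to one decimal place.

+322.3 kJ/mol

As written, Cr²⁺/Cr is reduced (cathode) and Hg₂²⁺/Hg is oxidised (anode), so E°cell = (-0.89) − (+0.78) = -1.67 V.
Balancing electrons gives n = 2.
ΔG° = −nFE° = −(2)(96485)(-1.67) = 322,260 J = +322.3 kJ/mol.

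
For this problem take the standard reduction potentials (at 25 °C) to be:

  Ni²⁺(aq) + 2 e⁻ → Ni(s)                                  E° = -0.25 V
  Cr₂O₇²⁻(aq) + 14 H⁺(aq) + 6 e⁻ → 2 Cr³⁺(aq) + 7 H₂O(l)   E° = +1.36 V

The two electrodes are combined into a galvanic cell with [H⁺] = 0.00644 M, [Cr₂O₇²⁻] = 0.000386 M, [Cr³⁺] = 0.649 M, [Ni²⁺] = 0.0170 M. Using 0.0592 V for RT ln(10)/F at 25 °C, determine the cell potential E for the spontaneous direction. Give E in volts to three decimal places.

+1.330 V

Cr₂O₇²⁻/Cr³⁺ is the cathode (higher E°), Ni²⁺/Ni the anode: E°cell = +1.36 − (-0.25) = +1.61 V, n = 6.
Overall: Cr₂O₇²⁻(aq) + 14 H⁺(aq) + 3 Ni(s) → 2 Cr³⁺(aq) + 7 H₂O(l) + 3 Ni²⁺(aq)
Q = [Cr³⁺]^2·[Ni²⁺]^3 / ([Cr₂O₇²⁻]·[H⁺]^14); log Q = 28.405.
E = E° − (0.0592/n) log Q = +1.61 − (0.0592/6)(28.405) = +1.330 V.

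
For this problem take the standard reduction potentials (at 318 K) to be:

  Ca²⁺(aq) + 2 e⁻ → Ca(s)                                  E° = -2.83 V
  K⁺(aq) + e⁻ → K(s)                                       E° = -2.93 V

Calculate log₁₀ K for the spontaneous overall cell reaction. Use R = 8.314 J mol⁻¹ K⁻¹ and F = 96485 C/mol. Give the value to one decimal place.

Cathode: Ca²⁺/Ca; anode: K⁺/K. E°cell = (-2.83) − (-2.93) = +0.10 V, with n = 2.
ΔG° = −nFE° = −RT ln K, so ln K = nFE°/(RT) = (2)(96485)(+0.10) / ((8.314)(318)) = 7.299.
log₁₀ K = 7.299 / ln 10 = 3.2.

3.2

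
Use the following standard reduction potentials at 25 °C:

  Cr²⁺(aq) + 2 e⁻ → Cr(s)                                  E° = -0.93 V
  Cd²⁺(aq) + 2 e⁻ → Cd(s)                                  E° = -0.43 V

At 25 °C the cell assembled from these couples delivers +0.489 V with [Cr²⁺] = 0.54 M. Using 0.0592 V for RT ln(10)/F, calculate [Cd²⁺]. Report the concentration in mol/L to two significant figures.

0.23 M

Cd²⁺/Cd is the cathode, Cr²⁺/Cr the anode: E°cell = +0.50 V, n = 2.
Overall reaction: Cd²⁺(aq) + Cr(s) → Cd(s) + Cr²⁺(aq); Q = [Cr²⁺]^1/[Cd²⁺]^1.
From E = E° − (0.0592/n) log Q: log Q = (E° − E)·n/0.0592 = (+0.50 − (+0.489))·2/0.0592 = 0.3716.
So 1·log[Cd²⁺] = 1·log(0.54) − log Q = -0.2676 − (0.3716) = -0.6392; [Cd²⁺] = 10^(-0.6392) ≈ 0.23 M.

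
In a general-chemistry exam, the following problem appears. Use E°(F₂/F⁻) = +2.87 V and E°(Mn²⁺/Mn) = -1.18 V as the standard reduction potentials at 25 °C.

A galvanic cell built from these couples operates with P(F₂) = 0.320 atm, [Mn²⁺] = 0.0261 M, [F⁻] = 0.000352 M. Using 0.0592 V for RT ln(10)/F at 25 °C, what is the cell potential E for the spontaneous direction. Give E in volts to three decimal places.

F₂/F⁻ is the cathode (higher E°), Mn²⁺/Mn the anode: E°cell = +2.87 − (-1.18) = +4.05 V, n = 2.
Overall: F₂(g) + Mn(s) → 2 F⁻(aq) + Mn²⁺(aq)
Q = [F⁻]^2·[Mn²⁺] / (P(F₂)); log Q = -7.995.
E = E° − (0.0592/n) log Q = +4.05 − (0.0592/2)(-7.995) = +4.287 V.

+4.287 V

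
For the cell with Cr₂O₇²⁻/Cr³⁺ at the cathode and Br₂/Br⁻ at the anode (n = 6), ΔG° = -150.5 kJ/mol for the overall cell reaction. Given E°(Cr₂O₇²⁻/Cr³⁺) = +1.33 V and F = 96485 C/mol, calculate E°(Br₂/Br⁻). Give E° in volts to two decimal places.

+1.07 V

E°cell = −ΔG°/(nF) = −(-150.5×10³)/((6)(96485)) = +0.260 V.
Since Cr₂O₇²⁻/Cr³⁺ is the cathode and Br₂/Br⁻ the anode, E°cell = E°(Cr₂O₇²⁻/Cr³⁺) − E°(Br₂/Br⁻).
So E°(Br₂/Br⁻) = E°(Cr₂O₇²⁻/Cr³⁺) − E°cell = (+1.33) − (+0.260) = +1.07 V.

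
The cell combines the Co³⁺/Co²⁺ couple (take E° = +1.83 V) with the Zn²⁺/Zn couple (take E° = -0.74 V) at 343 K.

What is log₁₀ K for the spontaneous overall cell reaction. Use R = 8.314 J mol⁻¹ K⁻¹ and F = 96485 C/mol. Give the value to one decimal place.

Cathode: Co³⁺/Co²⁺; anode: Zn²⁺/Zn. E°cell = (+1.83) − (-0.74) = +2.57 V, with n = 2.
ΔG° = −nFE° = −RT ln K, so ln K = nFE°/(RT) = (2)(96485)(+2.57) / ((8.314)(343)) = 173.908.
log₁₀ K = 173.908 / ln 10 = 75.5.

75.5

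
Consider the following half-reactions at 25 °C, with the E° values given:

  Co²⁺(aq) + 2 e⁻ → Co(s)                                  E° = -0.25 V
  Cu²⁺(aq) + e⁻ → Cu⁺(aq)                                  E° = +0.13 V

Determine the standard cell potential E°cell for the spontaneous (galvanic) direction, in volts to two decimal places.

+0.38 V

The Cu²⁺/Cu⁺ couple has the higher reduction potential, so it is the cathode; Co²⁺/Co is oxidised at the anode.
E°cell = E°(cathode) − E°(anode) = (+0.13) − (-0.25) = +0.38 V.
Since E°cell > 0, the reaction is spontaneous under standard conditions.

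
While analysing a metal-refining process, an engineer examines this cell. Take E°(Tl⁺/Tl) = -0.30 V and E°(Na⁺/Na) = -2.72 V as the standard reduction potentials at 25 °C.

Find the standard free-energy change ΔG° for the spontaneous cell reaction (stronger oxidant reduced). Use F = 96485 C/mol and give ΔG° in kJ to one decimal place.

Tl⁺/Tl (E° = -0.30 V) is the cathode; Na⁺/Na (E° = -2.72 V) is the anode, so E°cell = +2.42 V.
Balancing electrons gives n = 1 (lcm of 1 and 1).
ΔG° = −nFE° = −(1)(96485)(+2.42) = -233,494 J = -233.5 kJ.

-233.5 kJ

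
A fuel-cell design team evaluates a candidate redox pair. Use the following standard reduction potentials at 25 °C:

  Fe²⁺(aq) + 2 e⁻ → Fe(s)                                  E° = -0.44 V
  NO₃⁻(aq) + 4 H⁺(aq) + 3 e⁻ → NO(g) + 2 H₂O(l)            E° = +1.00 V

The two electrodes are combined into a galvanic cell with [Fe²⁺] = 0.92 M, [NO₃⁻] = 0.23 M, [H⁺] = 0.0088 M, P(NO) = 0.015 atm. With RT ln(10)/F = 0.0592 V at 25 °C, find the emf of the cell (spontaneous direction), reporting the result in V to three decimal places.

+1.302 V

NO₃⁻/NO is the cathode (higher E°), Fe²⁺/Fe the anode: E°cell = +1.00 − (-0.44) = +1.44 V, n = 6.
Overall: 2 NO₃⁻(aq) + 8 H⁺(aq) + 3 Fe(s) → 2 NO(g) + 4 H₂O(l) + 3 Fe²⁺(aq)
Q = P(NO)^2·[Fe²⁺]^3 / ([NO₃⁻]^2·[H⁺]^8); log Q = 13.964.
E = E° − (0.0592/n) log Q = +1.44 − (0.0592/6)(13.964) = +1.302 V.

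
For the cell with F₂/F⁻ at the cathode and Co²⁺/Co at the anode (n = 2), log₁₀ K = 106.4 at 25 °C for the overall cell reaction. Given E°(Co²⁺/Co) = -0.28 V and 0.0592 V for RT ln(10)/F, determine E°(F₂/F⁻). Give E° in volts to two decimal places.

+2.87 V

E°cell = (0.0592/n)·log K = (0.0592/2)(106.4) = +3.149 V.
Since F₂/F⁻ is the cathode and Co²⁺/Co the anode, E°cell = E°(F₂/F⁻) − E°(Co²⁺/Co).
So E°(F₂/F⁻) = E°cell + E°(Co²⁺/Co) = +3.149 + (-0.28) = +2.87 V.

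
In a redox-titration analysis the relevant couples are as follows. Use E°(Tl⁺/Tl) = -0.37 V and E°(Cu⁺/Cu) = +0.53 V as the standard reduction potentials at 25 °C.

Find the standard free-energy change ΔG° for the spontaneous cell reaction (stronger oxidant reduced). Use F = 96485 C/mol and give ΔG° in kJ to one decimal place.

Cu⁺/Cu (E° = +0.53 V) is the cathode; Tl⁺/Tl (E° = -0.37 V) is the anode, so E°cell = +0.90 V.
Balancing electrons gives n = 1 (lcm of 1 and 1).
ΔG° = −nFE° = −(1)(96485)(+0.90) = -86,836 J = -86.8 kJ.

-86.8 kJ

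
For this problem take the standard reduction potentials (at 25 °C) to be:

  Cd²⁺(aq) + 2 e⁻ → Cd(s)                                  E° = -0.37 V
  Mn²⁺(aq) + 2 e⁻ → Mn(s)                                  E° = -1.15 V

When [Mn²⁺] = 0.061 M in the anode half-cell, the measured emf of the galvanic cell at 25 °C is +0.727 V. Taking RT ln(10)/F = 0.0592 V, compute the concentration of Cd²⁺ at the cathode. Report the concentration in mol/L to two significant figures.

Cd²⁺/Cd is the cathode, Mn²⁺/Mn the anode: E°cell = +0.78 V, n = 2.
Overall reaction: Cd²⁺(aq) + Mn(s) → Cd(s) + Mn²⁺(aq); Q = [Mn²⁺]^1/[Cd²⁺]^1.
From E = E° − (0.0592/n) log Q: log Q = (E° − E)·n/0.0592 = (+0.78 − (+0.727))·2/0.0592 = 1.7905.
So 1·log[Cd²⁺] = 1·log(0.061) − log Q = -1.2147 − (1.7905) = -3.0052; [Cd²⁺] = 10^(-3.0052) ≈ 0.00099 M.

0.00099 M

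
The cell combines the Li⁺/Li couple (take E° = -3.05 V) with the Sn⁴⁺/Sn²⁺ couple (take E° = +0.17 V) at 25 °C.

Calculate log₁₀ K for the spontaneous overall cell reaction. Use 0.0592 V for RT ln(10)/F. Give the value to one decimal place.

108.8

Cathode: Sn⁴⁺/Sn²⁺; anode: Li⁺/Li. E°cell = +3.22 V, n = 2.
log K = nE°cell / 0.0592 = (2)(+3.22) / 0.0592 = 108.8.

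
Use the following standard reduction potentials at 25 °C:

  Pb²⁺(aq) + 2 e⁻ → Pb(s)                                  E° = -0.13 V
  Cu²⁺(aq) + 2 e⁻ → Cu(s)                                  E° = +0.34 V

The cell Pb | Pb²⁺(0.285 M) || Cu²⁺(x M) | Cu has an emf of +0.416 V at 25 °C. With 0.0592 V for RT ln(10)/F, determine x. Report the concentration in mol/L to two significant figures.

0.0043 M

Cu²⁺/Cu is the cathode, Pb²⁺/Pb the anode: E°cell = +0.47 V, n = 2.
Overall reaction: Cu²⁺(aq) + Pb(s) → Cu(s) + Pb²⁺(aq); Q = [Pb²⁺]^1/[Cu²⁺]^1.
From E = E° − (0.0592/n) log Q: log Q = (E° − E)·n/0.0592 = (+0.47 − (+0.416))·2/0.0592 = 1.8243.
So 1·log[Cu²⁺] = 1·log(0.285) − log Q = -0.5452 − (1.8243) = -2.3695; [Cu²⁺] = 10^(-2.3695) ≈ 0.0043 M.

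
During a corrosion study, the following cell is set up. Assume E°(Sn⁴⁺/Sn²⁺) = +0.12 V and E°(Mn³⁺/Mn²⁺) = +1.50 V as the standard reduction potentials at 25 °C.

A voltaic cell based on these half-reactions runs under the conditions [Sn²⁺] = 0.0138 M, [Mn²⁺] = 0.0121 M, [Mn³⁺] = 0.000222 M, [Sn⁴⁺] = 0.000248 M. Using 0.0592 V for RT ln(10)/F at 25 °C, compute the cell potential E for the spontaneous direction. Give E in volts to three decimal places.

+1.329 V

Mn³⁺/Mn²⁺ is the cathode (higher E°), Sn⁴⁺/Sn²⁺ the anode: E°cell = +1.50 − (+0.12) = +1.38 V, n = 2.
Overall: 2 Mn³⁺(aq) + Sn²⁺(aq) → 2 Mn²⁺(aq) + Sn⁴⁺(aq)
Q = [Mn²⁺]^2·[Sn⁴⁺] / ([Mn³⁺]^2·[Sn²⁺]); log Q = 1.727.
E = E° − (0.0592/n) log Q = +1.38 − (0.0592/2)(1.727) = +1.329 V.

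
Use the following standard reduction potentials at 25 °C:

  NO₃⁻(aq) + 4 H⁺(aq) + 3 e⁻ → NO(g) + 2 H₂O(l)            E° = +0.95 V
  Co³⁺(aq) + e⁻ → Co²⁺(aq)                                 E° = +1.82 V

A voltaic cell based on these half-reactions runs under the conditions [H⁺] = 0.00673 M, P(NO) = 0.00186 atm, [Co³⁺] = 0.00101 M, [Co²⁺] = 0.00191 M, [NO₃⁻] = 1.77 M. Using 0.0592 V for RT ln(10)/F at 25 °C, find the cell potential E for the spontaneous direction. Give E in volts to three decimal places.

+0.966 V

Co³⁺/Co²⁺ is the cathode (higher E°), NO₃⁻/NO the anode: E°cell = +1.82 − (+0.95) = +0.87 V, n = 3.
Overall: 3 Co³⁺(aq) + NO(g) + 2 H₂O(l) → 3 Co²⁺(aq) + NO₃⁻(aq) + 4 H⁺(aq)
Q = [Co²⁺]^3·[NO₃⁻]·[H⁺]^4 / ([Co³⁺]^3·P(NO)); log Q = -4.879.
E = E° − (0.0592/n) log Q = +0.87 − (0.0592/3)(-4.879) = +0.966 V.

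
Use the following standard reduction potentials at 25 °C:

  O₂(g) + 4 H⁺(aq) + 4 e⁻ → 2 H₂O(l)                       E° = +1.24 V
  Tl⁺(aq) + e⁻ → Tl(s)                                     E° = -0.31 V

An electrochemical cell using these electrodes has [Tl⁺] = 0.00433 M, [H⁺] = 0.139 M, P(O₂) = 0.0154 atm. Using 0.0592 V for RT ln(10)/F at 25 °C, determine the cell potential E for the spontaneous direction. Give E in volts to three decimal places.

+1.612 V

O₂/H₂O is the cathode (higher E°), Tl⁺/Tl the anode: E°cell = +1.24 − (-0.31) = +1.55 V, n = 4.
Overall: O₂(g) + 4 H⁺(aq) + 4 Tl(s) → 2 H₂O(l) + 4 Tl⁺(aq)
Q = [Tl⁺]^4 / (P(O₂)·[H⁺]^4); log Q = -4.214.
E = E° − (0.0592/n) log Q = +1.55 − (0.0592/4)(-4.214) = +1.612 V.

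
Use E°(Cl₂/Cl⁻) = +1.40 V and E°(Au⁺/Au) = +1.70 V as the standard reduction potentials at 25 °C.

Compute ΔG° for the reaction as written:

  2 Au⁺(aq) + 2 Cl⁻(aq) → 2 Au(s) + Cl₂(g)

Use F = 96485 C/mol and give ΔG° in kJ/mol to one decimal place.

As written, Au⁺/Au is reduced (cathode) and Cl₂/Cl⁻ is oxidised (anode), so E°cell = (+1.70) − (+1.40) = +0.30 V.
Balancing electrons gives n = 2.
ΔG° = −nFE° = −(2)(96485)(+0.30) = -57,891 J = -57.9 kJ/mol.

-57.9 kJ/mol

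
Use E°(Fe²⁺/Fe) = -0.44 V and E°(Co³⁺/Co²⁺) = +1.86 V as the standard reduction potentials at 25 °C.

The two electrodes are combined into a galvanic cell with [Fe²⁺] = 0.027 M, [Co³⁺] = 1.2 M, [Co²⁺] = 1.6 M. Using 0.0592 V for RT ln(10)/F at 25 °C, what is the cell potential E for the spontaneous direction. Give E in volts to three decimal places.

Co³⁺/Co²⁺ is the cathode (higher E°), Fe²⁺/Fe the anode: E°cell = +1.86 − (-0.44) = +2.30 V, n = 2.
Overall: 2 Co³⁺(aq) + Fe(s) → 2 Co²⁺(aq) + Fe²⁺(aq)
Q = [Co²⁺]^2·[Fe²⁺] / ([Co³⁺]^2); log Q = -1.319.
E = E° − (0.0592/n) log Q = +2.30 − (0.0592/2)(-1.319) = +2.339 V.

+2.339 V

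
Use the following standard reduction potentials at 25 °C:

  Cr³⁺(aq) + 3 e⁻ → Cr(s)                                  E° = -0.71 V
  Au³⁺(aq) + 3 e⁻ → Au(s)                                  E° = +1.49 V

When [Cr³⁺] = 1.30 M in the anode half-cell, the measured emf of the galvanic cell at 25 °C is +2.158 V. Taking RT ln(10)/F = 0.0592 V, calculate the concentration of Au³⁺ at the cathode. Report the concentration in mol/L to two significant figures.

Au³⁺/Au is the cathode, Cr³⁺/Cr the anode: E°cell = +2.20 V, n = 3.
Overall reaction: Au³⁺(aq) + Cr(s) → Au(s) + Cr³⁺(aq); Q = [Cr³⁺]^1/[Au³⁺]^1.
From E = E° − (0.0592/n) log Q: log Q = (E° − E)·n/0.0592 = (+2.20 − (+2.158))·3/0.0592 = 2.1284.
So 1·log[Au³⁺] = 1·log(1.3) − log Q = 0.1139 − (2.1284) = -2.0145; [Au³⁺] = 10^(-2.0145) ≈ 0.0097 M.

0.0097 M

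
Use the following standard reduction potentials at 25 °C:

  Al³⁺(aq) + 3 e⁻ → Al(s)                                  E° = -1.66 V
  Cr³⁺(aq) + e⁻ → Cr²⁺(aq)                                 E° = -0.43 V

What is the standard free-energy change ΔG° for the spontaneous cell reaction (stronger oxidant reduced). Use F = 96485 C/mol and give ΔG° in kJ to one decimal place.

Cr³⁺/Cr²⁺ (E° = -0.43 V) is the cathode; Al³⁺/Al (E° = -1.66 V) is the anode, so E°cell = +1.23 V.
Balancing electrons gives n = 3 (lcm of 1 and 3).
ΔG° = −nFE° = −(3)(96485)(+1.23) = -356,030 J = -356.0 kJ.

-356.0 kJ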